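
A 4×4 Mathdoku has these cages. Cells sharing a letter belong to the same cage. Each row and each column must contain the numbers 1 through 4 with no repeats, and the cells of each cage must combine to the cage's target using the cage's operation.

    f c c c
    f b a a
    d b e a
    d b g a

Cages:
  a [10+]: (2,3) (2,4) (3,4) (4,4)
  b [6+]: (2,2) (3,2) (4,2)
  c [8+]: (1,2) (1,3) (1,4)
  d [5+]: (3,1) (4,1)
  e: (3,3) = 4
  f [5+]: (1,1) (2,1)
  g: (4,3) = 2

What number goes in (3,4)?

2

E is a freebie, which forces (3,3) = 4.
Cage g is given; hence (4,3) = 2.
Row 1 needs a 2, and only (1,1) is open for it.
Cage f needs two cells with sum 5, so (2,1) = 3.
Row 2 already has 3; hence (2,3) = 1.
Column 1 already has 2; hence (3,1) = 1.
The two cells of cage d must have sum 5, leaving (4,1) = 4.
1 is placed in column 3, which forces (1,3) = 3.
Row 2 already has 1, which forces (2,2) = 2.
Cage a needs sum 10, which forces (2,4) = 4.
The 3 cells of cage b must have sum 6, which forces (3,2) = 3.
The 4 cells of cage a must have sum 10, so (3,4) = 2.
Cage b has sum 6, leaving (4,2) = 1.
Cage a needs sum 10, so (4,4) = 3.
1 is placed in column 2, which forces (1,2) = 4.
Column 4 now contains 4, so (1,4) = 1.
Completed grid: 2 4 3 1 / 3 2 1 4 / 1 3 4 2 / 4 1 2 3.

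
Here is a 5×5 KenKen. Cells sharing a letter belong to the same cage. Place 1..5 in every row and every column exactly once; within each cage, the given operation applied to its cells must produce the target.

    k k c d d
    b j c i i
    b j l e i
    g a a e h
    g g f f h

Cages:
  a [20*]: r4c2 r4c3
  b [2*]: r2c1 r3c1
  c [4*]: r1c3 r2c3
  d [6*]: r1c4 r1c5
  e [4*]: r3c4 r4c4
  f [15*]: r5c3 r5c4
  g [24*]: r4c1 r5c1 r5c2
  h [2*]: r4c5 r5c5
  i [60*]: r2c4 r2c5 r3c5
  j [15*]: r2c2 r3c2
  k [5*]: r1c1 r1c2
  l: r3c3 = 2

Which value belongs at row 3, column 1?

1

Cage l is given; hence r3c3 = 2.
The two cells of cage b must have product 2, which forces r2c1 = 2.
2 is placed in row 3, so r3c1 = 1.
Row 3 already has 1; hence r3c4 = 4.
Column 4 already has 4; hence r4c4 = 1.
Row 4 now contains 1, which forces r4c5 = 2.
Column 5 now contains 2, leaving r5c5 = 1.
Column 1 already has 1, leaving r1c1 = 5.
Cage k's pair has product 5; hence r1c2 = 1.
1 is placed in row 1, leaving r1c3 = 4.
Cage d's pair has product 6, so r1c4 = 2.
Column 5 now contains 2, which forces r1c5 = 3.
4 is placed in column 3, so r2c3 = 1.
The 3 cells of cage i must have product 60, so r2c5 = 4.
Column 5 already has 3, leaving r3c5 = 5.
4 is placed in column 3, which forces r4c3 = 5.
The 3 cells of cage g must have product 24, which forces r5c2 = 2.
Column 3 now contains 5, leaving r5c3 = 3.
3 is placed in row 5, leaving r5c4 = 5.
Cage j's pair has product 15; hence r2c2 = 5.
Column 4 already has 5, so r2c4 = 3.
Row 3 now contains 5; hence r3c2 = 3.
Cage g has product 24; hence r4c1 = 3.
Row 4 already has 5, leaving r4c2 = 4.
3 is placed in row 5, which forces r5c1 = 4.
The full grid is 5 1 4 2 3 / 2 5 1 3 4 / 1 3 2 4 5 / 3 4 5 1 2 / 4 2 3 5 1.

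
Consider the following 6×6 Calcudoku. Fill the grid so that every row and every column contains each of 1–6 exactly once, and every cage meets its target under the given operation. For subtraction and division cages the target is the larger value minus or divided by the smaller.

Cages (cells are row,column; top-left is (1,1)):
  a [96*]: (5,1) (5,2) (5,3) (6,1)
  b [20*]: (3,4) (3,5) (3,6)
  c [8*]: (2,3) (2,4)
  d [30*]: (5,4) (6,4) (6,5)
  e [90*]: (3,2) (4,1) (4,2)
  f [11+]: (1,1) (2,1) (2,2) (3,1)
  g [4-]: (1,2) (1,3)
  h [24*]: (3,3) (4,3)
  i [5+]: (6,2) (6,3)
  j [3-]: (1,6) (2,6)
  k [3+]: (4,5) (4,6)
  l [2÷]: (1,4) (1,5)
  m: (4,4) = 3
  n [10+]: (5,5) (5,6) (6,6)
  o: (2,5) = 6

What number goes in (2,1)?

O is a freebie, leaving (2,5) = 6.
M is a freebie, which forces (4,4) = 3.
Cage e needs product 90, which forces (3,2) = 3.
In row 3, 2 can only go at (3,1), so (3,1) = 2.
2 is placed in column 1, so (6,1) = 4.
Cage i needs two cells with sum 5; hence (6,2) = 2.
Cage i needs two cells with sum 5, leaving (6,3) = 3.
In row 3, 6 can only go at (3,3), so (3,3) = 6.
6 is placed in column 3; hence (4,3) = 4.
Column 3 already has 4; hence (2,3) = 2.
Cage c's pair has product 8; hence (2,4) = 4.
Cage a has product 96; hence (5,2) = 4.
2 is placed in column 3, leaving (5,3) = 1.
The two cells of cage g must have difference 4, which forces (1,2) = 1.
Column 3 now contains 1, so (1,3) = 5.
Column 2 now contains 1; hence (2,2) = 5.
5 is placed in column 2, so (4,2) = 6.
Cage a needs product 96, so (5,1) = 6.
Row 5 already has 6, leaving (5,4) = 5.
Row 1 already has 5, which forces (1,1) = 3.
Row 1 already has 3, leaving (1,5) = 4.
Row 1 now contains 4; hence (1,6) = 6.
The 4 cells of cage f must have sum 11, leaving (2,1) = 1.
1 is placed in row 2; hence (2,6) = 3.
Column 4 already has 5, leaving (3,4) = 1.
Column 5 already has 4, which forces (3,5) = 5.
Row 3 now contains 5, so (3,6) = 4.
6 is placed in row 4, which forces (4,1) = 5.
Column 6 already has 3, so (5,6) = 2.
Cage d has product 30, leaving (6,4) = 6.
Cage d has product 30, which forces (6,5) = 1.
Cage n has sum 10; hence (6,6) = 5.
Row 1 now contains 6; hence (1,4) = 2.
Column 5 already has 1, leaving (4,5) = 2.
Column 6 now contains 2; hence (4,6) = 1.
Row 5 now contains 2, which forces (5,5) = 3.
The full grid is 3 1 5 2 4 6 / 1 5 2 4 6 3 / 2 3 6 1 5 4 / 5 6 4 3 2 1 / 6 4 1 5 3 2 / 4 2 3 6 1 5.

1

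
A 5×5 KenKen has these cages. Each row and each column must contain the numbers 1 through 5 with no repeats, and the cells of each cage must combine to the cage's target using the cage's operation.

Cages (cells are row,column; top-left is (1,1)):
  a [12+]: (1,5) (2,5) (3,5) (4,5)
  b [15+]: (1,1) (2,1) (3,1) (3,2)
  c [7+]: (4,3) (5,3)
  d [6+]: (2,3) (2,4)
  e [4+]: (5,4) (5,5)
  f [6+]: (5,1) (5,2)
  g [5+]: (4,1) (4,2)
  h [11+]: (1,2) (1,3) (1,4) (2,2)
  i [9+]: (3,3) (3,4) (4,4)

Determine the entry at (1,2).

In column 5, 3 can only go at (5,5), so (5,5) = 3.
Row 5 now contains 3, leaving (5,4) = 1.
Row 5 needs a 5, and only (5,3) is open for it.
Cage c's pair has sum 7, which forces (4,3) = 2.
The only place for 3 in row 4 is (4,4).
Row 4 needs a 5, and only (4,5) is open for it.
In column 3, 3 can only go at (1,3), so (1,3) = 3.
In column 4, 4 can only go at (1,4), so (1,4) = 4.
Cage h has sum 11, so (1,2) = 1.
1 is placed in row 1; hence (1,5) = 2.
Cage h needs sum 11; hence (2,2) = 3.
Column 2 already has 1, leaving (4,2) = 4.
Column 2 already has 4, leaving (5,2) = 2.
Row 1 already has 2, which forces (1,1) = 5.
Column 2 already has 4, which forces (3,2) = 5.
Row 3 already has 5, leaving (3,4) = 2.
4 is placed in row 4, which forces (4,1) = 1.
Row 5 already has 2; hence (5,1) = 4.
Column 1 now contains 4, so (2,1) = 2.
The two cells of cage d must have sum 6; hence (2,3) = 1.
Column 4 already has 2, so (2,4) = 5.
1 is placed in row 2, which forces (2,5) = 4.
Column 1 now contains 4, so (3,1) = 3.
Cage i has sum 9, leaving (3,3) = 4.
Column 5 now contains 4, so (3,5) = 1.
Completed grid: 5 1 3 4 2 / 2 3 1 5 4 / 3 5 4 2 1 / 1 4 2 3 5 / 4 2 5 1 3.

1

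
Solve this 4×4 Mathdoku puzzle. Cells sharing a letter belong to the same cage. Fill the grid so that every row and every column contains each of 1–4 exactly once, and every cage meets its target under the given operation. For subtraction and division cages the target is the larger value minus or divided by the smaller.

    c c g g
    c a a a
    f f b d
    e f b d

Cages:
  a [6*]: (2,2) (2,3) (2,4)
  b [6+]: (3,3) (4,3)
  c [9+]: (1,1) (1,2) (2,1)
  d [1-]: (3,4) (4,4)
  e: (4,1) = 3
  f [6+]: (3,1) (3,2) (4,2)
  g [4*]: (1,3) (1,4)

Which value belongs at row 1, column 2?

E is a freebie, which forces (4,1) = 3.
The only place for 2 in row 1 is (1,1).
The 3 cells of cage c must have sum 9, leaving (1,2) = 3.
Column 1 already has 2, so (2,1) = 4.
Column 1 already has 2, which forces (3,1) = 1.
3 is placed in column 2, so (3,2) = 4.
Row 3 already has 4, which forces (3,3) = 2.
2 is placed in row 3, which forces (3,4) = 3.
Column 3 now contains 2, which forces (4,3) = 4.
Column 3 already has 4; hence (1,3) = 1.
Cage g needs two cells with product 4, leaving (1,4) = 4.
Cage a needs product 6; hence (2,3) = 3.
Cage f has sum 6, leaving (4,2) = 1.
Cage d's pair has difference 1, which forces (4,4) = 2.
Column 2 already has 1, so (2,2) = 2.
2 is placed in column 4; hence (2,4) = 1.
Completed grid: 2 3 1 4 / 4 2 3 1 / 1 4 2 3 / 3 1 4 2.

3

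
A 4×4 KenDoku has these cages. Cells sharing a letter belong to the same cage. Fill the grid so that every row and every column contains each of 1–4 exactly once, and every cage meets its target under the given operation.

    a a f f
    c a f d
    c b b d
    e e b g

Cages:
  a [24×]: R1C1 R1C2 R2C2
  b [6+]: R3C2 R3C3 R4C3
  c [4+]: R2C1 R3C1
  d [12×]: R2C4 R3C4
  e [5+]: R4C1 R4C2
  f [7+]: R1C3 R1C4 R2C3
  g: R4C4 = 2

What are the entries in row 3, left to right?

3 2 1 4

G is a freebie, leaving R4C4 = 2.
In row 4, 3 can only go at R4C3, so R4C3 = 3.
Row 3 needs a 4, and only R3C4 is open for it.
4 is placed in column 4, which forces R1C4 = 1.
4 is placed in column 4, so R2C4 = 3.
Row 2 already has 3; hence R2C1 = 1.
Cage c needs two cells with sum 4; hence R3C1 = 3.
Column 1 already has 1, leaving R4C1 = 4.
Row 4 already has 4, so R4C2 = 1.
4 is placed in column 1; hence R1C1 = 2.
Cage a needs product 24, which forces R1C2 = 3.
Row 1 now contains 2, leaving R1C3 = 4.
The 3 cells of cage a must have product 24, leaving R2C2 = 4.
Column 3 already has 4, which forces R2C3 = 2.
Column 2 now contains 1, so R3C2 = 2.
Cage b needs sum 6, which forces R3C3 = 1.
The full grid is 2 3 4 1 / 1 4 2 3 / 3 2 1 4 / 4 1 3 2.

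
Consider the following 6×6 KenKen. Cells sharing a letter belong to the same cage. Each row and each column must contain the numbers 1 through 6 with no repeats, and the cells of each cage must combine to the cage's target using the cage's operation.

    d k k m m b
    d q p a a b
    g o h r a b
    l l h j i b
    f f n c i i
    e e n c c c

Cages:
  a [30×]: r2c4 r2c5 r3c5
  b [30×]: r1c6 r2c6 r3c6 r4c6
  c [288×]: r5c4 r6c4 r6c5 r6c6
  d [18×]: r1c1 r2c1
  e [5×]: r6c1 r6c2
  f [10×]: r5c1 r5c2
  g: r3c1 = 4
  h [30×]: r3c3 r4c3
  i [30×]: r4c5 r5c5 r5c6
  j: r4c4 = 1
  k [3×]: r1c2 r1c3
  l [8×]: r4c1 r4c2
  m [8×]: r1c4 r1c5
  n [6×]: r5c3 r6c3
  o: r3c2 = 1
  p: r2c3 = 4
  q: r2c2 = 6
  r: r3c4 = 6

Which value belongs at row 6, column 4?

3

Cage q is a single given cell, leaving r2c2 = 6.
Cage p is given, so r2c3 = 4.
Cage g is a single given cell, so r3c1 = 4.
O is a freebie, which forces r3c2 = 1.
R is a freebie, so r3c4 = 6.
Column 1 already has 4, which forces r4c1 = 2.
2 is placed in row 4, which forces r4c2 = 4.
Cage j is given, leaving r4c4 = 1.
Column 1 already has 2, which forces r5c1 = 5.
Row 5 now contains 5, so r5c2 = 2.
Column 4 now contains 6, which forces r5c4 = 4.
Column 1 already has 5, leaving r6c1 = 1.
1 is placed in column 2, which forces r6c2 = 5.
Cage d's pair has product 18, which forces r1c1 = 6.
1 is placed in column 2; hence r1c2 = 3.
The two cells of cage k must have product 3, leaving r1c3 = 1.
Column 4 already has 4, so r1c4 = 2.
Cage m needs two cells with product 8, which forces r1c5 = 4.
Row 1 now contains 2, so r1c6 = 5.
Row 2 already has 6, which forces r2c1 = 3.
3 is placed in row 2, leaving r2c4 = 5.
Row 2 already has 5, leaving r2c5 = 2.
Row 2 now contains 2, so r2c6 = 1.
6 is placed in row 3, which forces r3c3 = 5.
Row 3 already has 5, so r3c5 = 3.
3 is placed in row 3, so r3c6 = 2.
Cage h's pair has product 30, leaving r4c3 = 6.
Cage i has product 30, which forces r4c5 = 5.
5 is placed in column 6, which forces r4c6 = 3.
1 is placed in column 3, so r5c3 = 3.
Column 6 now contains 1; hence r5c6 = 6.
Column 3 already has 6; hence r6c3 = 2.
The 4 cells of cage c must have product 288, so r6c4 = 3.
4 is placed in column 5; hence r6c5 = 6.
Column 6 already has 6, so r6c6 = 4.
Row 5 already has 6; hence r5c5 = 1.
The full grid is 6 3 1 2 4 5 / 3 6 4 5 2 1 / 4 1 5 6 3 2 / 2 4 6 1 5 3 / 5 2 3 4 1 6 / 1 5 2 3 6 4.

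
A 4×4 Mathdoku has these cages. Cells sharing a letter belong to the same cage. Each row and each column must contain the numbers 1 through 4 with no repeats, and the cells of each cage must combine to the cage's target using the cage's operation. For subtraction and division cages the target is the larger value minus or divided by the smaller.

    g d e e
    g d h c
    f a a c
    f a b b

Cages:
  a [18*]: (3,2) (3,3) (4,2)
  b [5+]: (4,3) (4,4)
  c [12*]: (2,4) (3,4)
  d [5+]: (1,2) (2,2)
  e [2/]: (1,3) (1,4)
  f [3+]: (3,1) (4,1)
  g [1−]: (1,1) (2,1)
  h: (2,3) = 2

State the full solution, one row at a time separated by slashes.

Cage h is a single given cell; hence (2,3) = 2.
The 3 cells of cage a must have product 18, leaving (3,2) = 2.
Cage a has product 18, so (3,3) = 3.
Row 3 now contains 3; hence (3,4) = 4.
Cage a has product 18, which forces (4,2) = 3.
Cage e needs two cells with quotient 2, which forces (1,4) = 2.
Column 4 now contains 4, leaving (2,4) = 3.
Row 3 now contains 2, leaving (3,1) = 1.
The two cells of cage f must have sum 3, leaving (4,1) = 2.
The two cells of cage b must have sum 5, so (4,3) = 4.
Cage b needs two cells with sum 5; hence (4,4) = 1.
Cage g's pair has difference 1, so (1,1) = 3.
4 is placed in column 3, so (1,3) = 1.
1 is placed in column 1, so (2,1) = 4.
Row 2 already has 4, so (2,2) = 1.
1 is placed in row 1, leaving (1,2) = 4.

3 4 1 2 / 4 1 2 3 / 1 2 3 4 / 2 3 4 1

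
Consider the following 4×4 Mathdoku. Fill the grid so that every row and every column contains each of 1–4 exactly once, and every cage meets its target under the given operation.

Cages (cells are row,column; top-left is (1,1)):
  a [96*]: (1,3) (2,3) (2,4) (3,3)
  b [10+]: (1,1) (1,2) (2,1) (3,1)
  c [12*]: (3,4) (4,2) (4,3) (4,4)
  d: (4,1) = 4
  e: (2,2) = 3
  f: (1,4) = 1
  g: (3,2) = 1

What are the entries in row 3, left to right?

3 1 4 2

F is a freebie, so (1,4) = 1.
E is a freebie, so (2,2) = 3.
3 is placed in row 2, which forces (2,3) = 2.
The 4 cells of cage a must have product 96, leaving (2,4) = 4.
Cage g is a single given cell; hence (3,2) = 1.
1 is placed in column 4; hence (3,4) = 2.
Cage d is a single given cell, which forces (4,1) = 4.
Row 4 already has 4, which forces (4,2) = 2.
4 is placed in column 4; hence (4,4) = 3.
Cage b has sum 10, so (1,1) = 2.
Column 2 already has 2, which forces (1,2) = 4.
Row 1 already has 4; hence (1,3) = 3.
4 is placed in row 2; hence (2,1) = 1.
4 is placed in column 1, which forces (3,1) = 3.
Column 3 now contains 3, leaving (3,3) = 4.
Row 4 already has 3, which forces (4,3) = 1.
Completed grid: 2 4 3 1 / 1 3 2 4 / 3 1 4 2 / 4 2 1 3.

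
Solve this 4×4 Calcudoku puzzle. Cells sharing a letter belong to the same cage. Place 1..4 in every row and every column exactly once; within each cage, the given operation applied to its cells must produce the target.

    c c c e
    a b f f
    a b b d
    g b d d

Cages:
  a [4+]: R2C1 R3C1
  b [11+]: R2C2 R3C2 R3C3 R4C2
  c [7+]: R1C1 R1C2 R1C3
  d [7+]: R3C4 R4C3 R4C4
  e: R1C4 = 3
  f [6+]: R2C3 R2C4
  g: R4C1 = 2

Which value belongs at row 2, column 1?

Cage e is given, so R1C4 = 3.
Cage g is given, leaving R4C1 = 2.
Cage d needs sum 7, so R3C4 = 2.
The two cells of cage f must have sum 6, which forces R2C3 = 2.
Column 4 now contains 2, which forces R2C4 = 4.
Column 4 now contains 4, so R4C4 = 1.
Cage c has sum 7, so R1C2 = 2.
The 4 cells of cage b must have sum 11, which forces R3C3 = 3.
Row 4 already has 1, so R4C3 = 4.
Cage c needs sum 7, which forces R1C1 = 4.
Column 3 already has 4; hence R1C3 = 1.
The two cells of cage a must have sum 4; hence R2C1 = 3.
Cage b needs sum 11, which forces R2C2 = 1.
3 is placed in row 3, leaving R3C1 = 1.
Cage b needs sum 11, which forces R3C2 = 4.
Row 4 now contains 4; hence R4C2 = 3.
The full grid is 4 2 1 3 / 3 1 2 4 / 1 4 3 2 / 2 3 4 1.

3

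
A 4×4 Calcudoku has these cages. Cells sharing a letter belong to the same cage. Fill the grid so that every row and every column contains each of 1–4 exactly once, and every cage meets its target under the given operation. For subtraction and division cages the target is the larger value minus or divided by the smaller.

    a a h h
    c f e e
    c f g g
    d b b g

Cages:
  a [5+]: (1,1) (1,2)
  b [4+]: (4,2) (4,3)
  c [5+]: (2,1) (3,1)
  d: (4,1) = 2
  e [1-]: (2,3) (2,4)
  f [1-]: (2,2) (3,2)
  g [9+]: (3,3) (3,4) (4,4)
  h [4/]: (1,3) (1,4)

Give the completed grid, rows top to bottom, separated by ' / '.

Cage d is given, leaving (4,1) = 2.
In row 1, 2 can only go at (1,2), so (1,2) = 2.
The two cells of cage a must have sum 5, so (1,1) = 3.
Row 4 needs a 4, and only (4,4) is open for it.
Cage h's pair has quotient 4; hence (1,3) = 4.
Column 4 already has 4, which forces (1,4) = 1.
The only place for 1 in row 3 is (3,1).
1 is placed in column 1, so (2,1) = 4.
Row 2 now contains 4, which forces (2,2) = 3.
3 is placed in row 2, so (2,4) = 2.
Column 2 already has 3; hence (3,2) = 4.
Column 4 now contains 2, which forces (3,4) = 3.
Column 2 already has 3, leaving (4,2) = 1.
Row 4 now contains 1, so (4,3) = 3.
Row 2 now contains 2, which forces (2,3) = 1.
Row 3 already has 3, so (3,3) = 2.

3 2 4 1 / 4 3 1 2 / 1 4 2 3 / 2 1 3 4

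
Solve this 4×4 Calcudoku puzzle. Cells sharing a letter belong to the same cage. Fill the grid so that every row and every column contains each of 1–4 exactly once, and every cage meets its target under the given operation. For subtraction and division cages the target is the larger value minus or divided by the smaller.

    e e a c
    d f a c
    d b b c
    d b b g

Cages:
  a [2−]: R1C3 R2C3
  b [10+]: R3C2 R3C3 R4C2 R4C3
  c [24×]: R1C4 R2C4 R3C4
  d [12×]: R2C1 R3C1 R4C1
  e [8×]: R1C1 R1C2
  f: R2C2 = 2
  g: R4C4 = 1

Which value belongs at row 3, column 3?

Cage f is given; hence R2C2 = 2.
G is a freebie, which forces R4C4 = 1.
The two cells of cage e must have product 8; hence R1C1 = 2.
Column 2 already has 2; hence R1C2 = 4.
Row 1 already has 4, leaving R1C4 = 3.
Column 4 now contains 3, so R2C4 = 4.
4 is placed in column 4, so R3C4 = 2.
Column 2 now contains 4, which forces R4C2 = 3.
Row 1 already has 3, leaving R1C3 = 1.
The two cells of cage a must have difference 2, which forces R2C3 = 3.
Column 2 already has 3, leaving R3C2 = 1.
Cage b has sum 10, leaving R3C3 = 4.
Row 4 now contains 3, which forces R4C1 = 4.
Cage b has sum 10, which forces R4C3 = 2.
Row 2 already has 3, so R2C1 = 1.
1 is placed in row 3, which forces R3C1 = 3.
Filled in: 2 4 1 3 / 1 2 3 4 / 3 1 4 2 / 4 3 2 1.

4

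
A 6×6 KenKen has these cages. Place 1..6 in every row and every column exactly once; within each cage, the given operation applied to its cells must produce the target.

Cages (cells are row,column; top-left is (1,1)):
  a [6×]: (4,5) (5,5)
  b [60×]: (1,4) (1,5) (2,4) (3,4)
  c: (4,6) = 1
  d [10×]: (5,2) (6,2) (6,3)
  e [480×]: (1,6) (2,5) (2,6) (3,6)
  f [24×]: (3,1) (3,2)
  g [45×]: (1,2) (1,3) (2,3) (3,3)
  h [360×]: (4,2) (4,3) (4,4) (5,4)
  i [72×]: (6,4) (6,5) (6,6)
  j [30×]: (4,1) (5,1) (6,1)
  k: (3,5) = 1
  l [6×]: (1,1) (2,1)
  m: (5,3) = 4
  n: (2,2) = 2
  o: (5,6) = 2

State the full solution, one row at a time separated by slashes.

2 3 1 6 5 4 / 3 2 5 1 4 6 / 4 6 3 2 1 5 / 5 4 6 3 2 1 / 6 1 4 5 3 2 / 1 5 2 4 6 3

Cage g needs product 45, so (1,2) = 3.
Cage n is a single given cell, so (2,2) = 2.
The 4 cells of cage e must have product 480, so (2,5) = 4.
K is a freebie; hence (3,5) = 1.
Cage c is given, which forces (4,6) = 1.
M is a freebie, which forces (5,3) = 4.
O is a freebie, which forces (5,6) = 2.
Cage a's pair has product 6, leaving (4,5) = 2.
Cage a needs two cells with product 6, leaving (5,5) = 3.
The 3 cells of cage d must have product 10, leaving (6,3) = 2.
Column 5 now contains 3; hence (6,5) = 6.
6 is placed in column 5, which forces (1,5) = 5.
Row 1 now contains 5, which forces (1,3) = 1.
The 4 cells of cage b must have product 60, which forces (2,4) = 1.
Cage l needs two cells with product 6, which forces (1,1) = 2.
1 is placed in row 2; hence (2,1) = 3.
Row 2 now contains 3, leaving (2,3) = 5.
Row 2 now contains 5; hence (2,6) = 6.
Column 3 already has 5, leaving (3,3) = 3.
Column 3 now contains 3, leaving (4,3) = 6.
Cage b needs product 60, leaving (1,4) = 6.
Column 6 now contains 6, so (1,6) = 4.
Cage b needs product 60; hence (3,4) = 2.
Cage e needs product 480; hence (3,6) = 5.
Row 4 already has 6; hence (4,1) = 5.
The 4 cells of cage h must have product 360; hence (4,2) = 4.
Cage h needs product 360, leaving (4,4) = 3.
The 3 cells of cage j must have product 30; hence (5,1) = 6.
Cage h needs product 360, so (5,4) = 5.
The 3 cells of cage j must have product 30; hence (6,1) = 1.
Row 6 already has 1, leaving (6,2) = 5.
3 is placed in column 4; hence (6,4) = 4.
4 is placed in column 6, so (6,6) = 3.
Column 1 now contains 6; hence (3,1) = 4.
Column 2 already has 4, so (3,2) = 6.
5 is placed in row 5, so (5,2) = 1.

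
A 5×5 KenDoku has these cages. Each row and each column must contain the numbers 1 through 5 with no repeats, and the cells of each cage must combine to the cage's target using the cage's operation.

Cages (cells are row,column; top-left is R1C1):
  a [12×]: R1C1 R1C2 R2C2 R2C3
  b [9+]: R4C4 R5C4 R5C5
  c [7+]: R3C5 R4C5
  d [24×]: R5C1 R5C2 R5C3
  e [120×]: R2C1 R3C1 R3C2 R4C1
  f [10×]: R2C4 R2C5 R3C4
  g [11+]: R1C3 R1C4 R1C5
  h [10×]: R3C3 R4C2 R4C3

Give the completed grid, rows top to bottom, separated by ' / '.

Column 1 needs a 1, and only R1C1 is open for it.
Row 1 needs a 3, and only R1C2 is open for it.
The only place for 3 in row 2 is R2C1.
Cage d needs product 24; hence R5C3 = 3.
In row 3, 3 can only go at R3C5, so R3C5 = 3.
Cage c's pair has sum 7; hence R4C5 = 4.
Row 4 needs a 3, and only R4C4 is open for it.
The 3 cells of cage f must have product 10, so R3C4 = 1.
Column 4 already has 1, leaving R5C4 = 5.
Row 5 already has 5, so R5C5 = 1.
Column 4 now contains 5; hence R2C4 = 2.
The 3 cells of cage f must have product 10; hence R2C5 = 5.
The 3 cells of cage g must have sum 11, which forces R1C3 = 5.
Column 4 already has 2, so R1C4 = 4.
5 is placed in column 5, which forces R1C5 = 2.
5 is placed in column 3, which forces R3C3 = 2.
2 is placed in column 3, so R4C3 = 1.
The 4 cells of cage a must have product 12; hence R2C2 = 1.
Column 3 already has 1, which forces R2C3 = 4.
The 4 cells of cage e must have product 120, which forces R4C1 = 2.
Cage h needs product 10, leaving R4C2 = 5.
Column 1 now contains 2, so R5C1 = 4.
4 is placed in row 5, which forces R5C2 = 2.
Column 1 now contains 4; hence R3C1 = 5.
Column 2 now contains 5, which forces R3C2 = 4.

1 3 5 4 2 / 3 1 4 2 5 / 5 4 2 1 3 / 2 5 1 3 4 / 4 2 3 5 1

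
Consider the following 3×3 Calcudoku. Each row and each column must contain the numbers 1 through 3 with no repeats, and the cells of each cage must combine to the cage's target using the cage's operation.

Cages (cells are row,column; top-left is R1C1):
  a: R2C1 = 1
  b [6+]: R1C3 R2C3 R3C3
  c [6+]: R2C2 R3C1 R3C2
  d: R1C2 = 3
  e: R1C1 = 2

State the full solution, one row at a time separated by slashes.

2 3 1 / 1 2 3 / 3 1 2

Cage e is given, which forces R1C1 = 2.
Cage d is given, leaving R1C2 = 3.
3 is placed in row 1, leaving R1C3 = 1.
Cage a is a single given cell, so R2C1 = 1.
Row 2 now contains 1, so R2C2 = 2.
Row 2 already has 2; hence R2C3 = 3.
Column 1 now contains 1, so R3C1 = 3.
2 is placed in column 2, leaving R3C2 = 1.
Column 3 now contains 3, leaving R3C3 = 2.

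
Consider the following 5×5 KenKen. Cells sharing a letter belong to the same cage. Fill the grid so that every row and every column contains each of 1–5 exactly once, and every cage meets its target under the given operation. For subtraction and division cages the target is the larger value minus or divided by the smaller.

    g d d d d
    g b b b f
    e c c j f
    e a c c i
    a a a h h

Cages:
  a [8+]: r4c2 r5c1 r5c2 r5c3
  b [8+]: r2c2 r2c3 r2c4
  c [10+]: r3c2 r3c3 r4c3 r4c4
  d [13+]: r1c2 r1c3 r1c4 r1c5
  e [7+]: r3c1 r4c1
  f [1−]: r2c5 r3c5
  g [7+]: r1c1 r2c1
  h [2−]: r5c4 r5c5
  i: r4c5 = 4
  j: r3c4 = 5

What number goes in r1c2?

Cage j is given, which forces r3c4 = 5.
I is a freebie, which forces r4c5 = 4.
Row 1 needs a 2, and only r1c1 is open for it.
Cage g's pair has sum 7, which forces r2c1 = 5.
2 is placed in column 1, leaving r3c1 = 4.
The two cells of cage e must have sum 7, which forces r4c1 = 3.
Column 1 already has 3; hence r5c1 = 1.
The 4 cells of cage c must have sum 10, leaving r4c3 = 5.
Row 2 needs a 2, and only r2c5 is open for it.
Cage h's pair has difference 2, so r5c4 = 3.
Column 5 already has 2, so r5c5 = 5.
The 4 cells of cage d must have sum 13, so r1c2 = 5.
Cage a has sum 8; hence r4c2 = 1.
Row 4 already has 1, leaving r4c4 = 2.
The 4 cells of cage c must have sum 10; hence r3c2 = 2.
Cage c has sum 10, so r3c3 = 1.
Row 3 already has 1; hence r3c5 = 3.
2 is placed in column 2, so r5c2 = 4.
Row 5 now contains 4; hence r5c3 = 2.
Cage d has sum 13, which forces r1c3 = 3.
Cage d needs sum 13, which forces r1c4 = 4.
Column 5 already has 3, leaving r1c5 = 1.
Column 2 now contains 4; hence r2c2 = 3.
Cage b has sum 8, leaving r2c3 = 4.
The 3 cells of cage b must have sum 8; hence r2c4 = 1.
Filled in: 2 5 3 4 1 / 5 3 4 1 2 / 4 2 1 5 3 / 3 1 5 2 4 / 1 4 2 3 5.

5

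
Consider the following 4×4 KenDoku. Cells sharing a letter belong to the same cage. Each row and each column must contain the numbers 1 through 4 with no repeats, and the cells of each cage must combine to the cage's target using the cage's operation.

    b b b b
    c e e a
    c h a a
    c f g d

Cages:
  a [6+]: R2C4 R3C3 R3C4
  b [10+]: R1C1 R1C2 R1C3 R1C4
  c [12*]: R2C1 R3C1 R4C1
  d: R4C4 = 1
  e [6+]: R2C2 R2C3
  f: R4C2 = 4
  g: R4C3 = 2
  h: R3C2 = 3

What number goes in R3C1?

Cage h is a single given cell, leaving R3C2 = 3.
F is a freebie, which forces R4C2 = 4.
Cage g is given, leaving R4C3 = 2.
D is a freebie, which forces R4C4 = 1.
Column 2 now contains 4, leaving R2C2 = 2.
Column 3 now contains 2; hence R2C3 = 4.
The 3 cells of cage a must have sum 6, leaving R2C4 = 3.
Column 3 now contains 2; hence R3C3 = 1.
Cage a needs sum 6; hence R3C4 = 2.
Row 4 now contains 1, which forces R4C1 = 3.
The 4 cells of cage b must have sum 10, which forces R1C1 = 2.
2 is placed in column 2, so R1C2 = 1.
Column 3 now contains 1, which forces R1C3 = 3.
Column 4 already has 2, leaving R1C4 = 4.
4 is placed in row 2, so R2C1 = 1.
Row 3 already has 1, so R3C1 = 4.
Filled in: 2 1 3 4 / 1 2 4 3 / 4 3 1 2 / 3 4 2 1.

4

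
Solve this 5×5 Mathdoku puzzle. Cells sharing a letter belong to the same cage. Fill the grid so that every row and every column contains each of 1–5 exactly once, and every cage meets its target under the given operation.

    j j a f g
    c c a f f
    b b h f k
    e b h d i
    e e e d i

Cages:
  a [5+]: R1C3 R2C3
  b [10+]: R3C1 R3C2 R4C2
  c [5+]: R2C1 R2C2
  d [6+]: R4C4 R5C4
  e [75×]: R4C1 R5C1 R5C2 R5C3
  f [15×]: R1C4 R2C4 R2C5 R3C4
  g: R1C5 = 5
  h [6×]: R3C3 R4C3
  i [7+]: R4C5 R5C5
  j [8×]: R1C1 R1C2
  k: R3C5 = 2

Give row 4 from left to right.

Cage g is given, leaving R1C5 = 5.
The 4 cells of cage f must have product 15, leaving R2C5 = 1.
K is a freebie, which forces R3C5 = 2.
The 4 cells of cage e must have product 75; hence R4C1 = 5.
Row 3 already has 2, which forces R3C3 = 3.
Cage h needs two cells with product 6, which forces R4C3 = 2.
Column 3 now contains 2; hence R1C3 = 1.
Row 1 already has 1; hence R1C4 = 3.
Column 3 now contains 2, which forces R2C3 = 4.
Column 4 already has 3, so R2C4 = 5.
The 3 cells of cage b must have sum 10, which forces R3C2 = 5.
Column 4 now contains 5; hence R3C4 = 1.
Column 4 already has 1, so R4C4 = 4.
Row 4 now contains 4, which forces R4C5 = 3.
Column 3 already has 1, which forces R5C3 = 5.
Column 4 now contains 5; hence R5C4 = 2.
Column 5 already has 3, leaving R5C5 = 4.
1 is placed in row 3, so R3C1 = 4.
Row 4 now contains 4; hence R4C2 = 1.
Column 2 already has 1, leaving R5C2 = 3.
4 is placed in column 1, leaving R1C1 = 2.
The two cells of cage j must have product 8, which forces R1C2 = 4.
Cage c needs two cells with sum 5, leaving R2C1 = 3.
3 is placed in column 2; hence R2C2 = 2.
Row 5 already has 3, which forces R5C1 = 1.
Filled in: 2 4 1 3 5 / 3 2 4 5 1 / 4 5 3 1 2 / 5 1 2 4 3 / 1 3 5 2 4.

5 1 2 4 3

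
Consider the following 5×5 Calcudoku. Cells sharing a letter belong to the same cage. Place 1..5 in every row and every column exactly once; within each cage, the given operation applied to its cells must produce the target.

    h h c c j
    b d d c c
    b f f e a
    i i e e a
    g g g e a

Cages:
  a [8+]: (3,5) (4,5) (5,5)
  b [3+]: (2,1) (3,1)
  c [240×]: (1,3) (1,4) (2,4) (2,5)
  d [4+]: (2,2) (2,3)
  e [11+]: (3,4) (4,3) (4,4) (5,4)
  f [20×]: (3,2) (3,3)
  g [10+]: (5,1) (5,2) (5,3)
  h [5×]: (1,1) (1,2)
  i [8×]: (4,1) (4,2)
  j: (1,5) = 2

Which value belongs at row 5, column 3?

2

Cage j is given, which forces (1,5) = 2.
In row 2, 2 can only go at (2,1), so (2,1) = 2.
Column 1 already has 2, leaving (3,1) = 1.
Column 1 already has 2, leaving (4,1) = 4.
The two cells of cage i must have product 8, which forces (4,2) = 2.
Column 1 now contains 1, leaving (1,1) = 5.
Cage h's pair has product 5, so (1,2) = 1.
Column 2 now contains 1; hence (2,2) = 3.
Row 2 already has 3, leaving (2,3) = 1.
5 is placed in column 1, so (5,1) = 3.
Cage g has sum 10; hence (5,2) = 5.
Cage g needs sum 10; hence (5,3) = 2.
Column 2 already has 5; hence (3,2) = 4.
The two cells of cage f must have product 20; hence (3,3) = 5.
Row 3 already has 4, leaving (3,5) = 3.
5 is placed in column 3; hence (4,3) = 3.
3 is placed in column 5, leaving (4,5) = 1.
Column 5 already has 1; hence (5,5) = 4.
Column 3 already has 3, so (1,3) = 4.
Cage c has product 240; hence (1,4) = 3.
Cage c has product 240; hence (2,4) = 4.
Column 5 already has 4, leaving (2,5) = 5.
3 is placed in row 3, leaving (3,4) = 2.
Row 4 already has 1, which forces (4,4) = 5.
4 is placed in row 5, which forces (5,4) = 1.
Completed grid: 5 1 4 3 2 / 2 3 1 4 5 / 1 4 5 2 3 / 4 2 3 5 1 / 3 5 2 1 4.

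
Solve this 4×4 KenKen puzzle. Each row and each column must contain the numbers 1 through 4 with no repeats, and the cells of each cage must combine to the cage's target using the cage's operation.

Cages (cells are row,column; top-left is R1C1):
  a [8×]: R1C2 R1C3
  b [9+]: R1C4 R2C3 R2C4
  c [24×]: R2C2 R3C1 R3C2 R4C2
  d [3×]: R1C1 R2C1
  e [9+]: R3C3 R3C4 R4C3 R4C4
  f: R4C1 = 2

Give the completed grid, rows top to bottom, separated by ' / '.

1 4 2 3 / 3 1 4 2 / 4 2 3 1 / 2 3 1 4

Cage f is a single given cell, so R4C1 = 2.
The only place for 1 in row 1 is R1C1.
1 is placed in column 1, so R2C1 = 3.
Column 1 already has 3, which forces R3C1 = 4.
Row 1 needs a 3, and only R1C4 is open for it.
Cage e needs sum 9, so R3C3 = 3.
Cage e needs sum 9, leaving R3C4 = 1.
The 4 cells of cage e must have sum 9, so R4C3 = 1.
Cage e has sum 9, leaving R4C4 = 4.
The 4 cells of cage c must have product 24, so R2C2 = 1.
The 3 cells of cage b must have sum 9, so R2C3 = 4.
Column 4 now contains 4; hence R2C4 = 2.
1 is placed in row 3, which forces R3C2 = 2.
1 is placed in row 4, which forces R4C2 = 3.
Column 2 now contains 2; hence R1C2 = 4.
Column 3 now contains 4, which forces R1C3 = 2.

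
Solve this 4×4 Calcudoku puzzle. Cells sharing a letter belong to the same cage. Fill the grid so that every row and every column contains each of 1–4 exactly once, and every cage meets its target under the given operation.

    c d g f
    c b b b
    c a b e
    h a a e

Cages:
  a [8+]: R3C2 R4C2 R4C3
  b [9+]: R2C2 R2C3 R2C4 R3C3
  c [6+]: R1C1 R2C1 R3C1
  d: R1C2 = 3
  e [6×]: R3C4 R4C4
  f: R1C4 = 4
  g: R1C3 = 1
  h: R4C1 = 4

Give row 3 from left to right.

1 4 2 3

Cage d is a single given cell, leaving R1C2 = 3.
Cage g is a single given cell, leaving R1C3 = 1.
Cage f is given, so R1C4 = 4.
H is a freebie, leaving R4C1 = 4.
Row 1 already has 1, which forces R1C1 = 2.
Cage a needs sum 8, so R3C2 = 4.
The 3 cells of cage a must have sum 8, leaving R4C2 = 1.
Cage a has sum 8; hence R4C3 = 3.
Row 4 already has 3; hence R4C4 = 2.
Column 2 already has 1; hence R2C2 = 2.
Cage b has sum 9; hence R2C3 = 4.
Cage b needs sum 9, so R2C4 = 1.
Column 3 now contains 3, leaving R3C3 = 2.
Column 4 already has 2; hence R3C4 = 3.
Row 2 now contains 1, so R2C1 = 3.
Row 3 now contains 3, so R3C1 = 1.
Filled in: 2 3 1 4 / 3 2 4 1 / 1 4 2 3 / 4 1 3 2.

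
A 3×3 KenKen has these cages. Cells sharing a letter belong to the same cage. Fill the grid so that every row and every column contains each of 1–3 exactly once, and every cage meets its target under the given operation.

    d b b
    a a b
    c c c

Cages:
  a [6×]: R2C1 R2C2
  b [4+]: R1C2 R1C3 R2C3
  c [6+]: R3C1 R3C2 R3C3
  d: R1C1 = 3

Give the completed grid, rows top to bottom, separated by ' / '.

3 1 2 / 2 3 1 / 1 2 3

Cage d is given; hence R1C1 = 3.
Cage b needs sum 4, so R1C2 = 1.
Cage b needs sum 4; hence R1C3 = 2.
3 is placed in column 1, so R2C1 = 2.
Row 2 already has 2, so R2C2 = 3.
The 3 cells of cage b must have sum 4, leaving R2C3 = 1.
Column 1 already has 2; hence R3C1 = 1.
3 is placed in column 2, which forces R3C2 = 2.
1 is placed in column 3; hence R3C3 = 3.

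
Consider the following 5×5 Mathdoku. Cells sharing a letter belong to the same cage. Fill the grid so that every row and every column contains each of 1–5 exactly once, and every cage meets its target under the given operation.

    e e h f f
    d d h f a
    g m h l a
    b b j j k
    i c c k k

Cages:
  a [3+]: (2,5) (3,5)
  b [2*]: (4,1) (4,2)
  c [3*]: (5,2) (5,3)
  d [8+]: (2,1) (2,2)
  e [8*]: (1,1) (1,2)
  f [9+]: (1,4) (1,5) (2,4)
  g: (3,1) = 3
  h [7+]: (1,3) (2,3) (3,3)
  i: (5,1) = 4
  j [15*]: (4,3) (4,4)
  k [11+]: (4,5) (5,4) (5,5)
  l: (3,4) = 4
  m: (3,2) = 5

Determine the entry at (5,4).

2

G is a freebie, so (3,1) = 3.
Cage m is given, leaving (3,2) = 5.
Cage l is a single given cell, so (3,4) = 4.
Cage i is given; hence (5,1) = 4.
Column 1 already has 4, so (1,1) = 2.
Cage e needs two cells with product 8, leaving (1,2) = 4.
Row 1 already has 4, which forces (1,3) = 1.
Column 1 now contains 3, leaving (2,1) = 5.
Column 2 already has 5, so (2,2) = 3.
1 is placed in column 3, so (3,3) = 2.
Row 3 now contains 2, which forces (3,5) = 1.
2 is placed in column 1, which forces (4,1) = 1.
Row 4 now contains 1, which forces (4,2) = 2.
3 is placed in column 2, so (5,2) = 1.
1 is placed in column 3, which forces (5,3) = 3.
Column 3 already has 2; hence (2,3) = 4.
Cage f has sum 9; hence (2,4) = 1.
Column 5 already has 1, leaving (2,5) = 2.
3 is placed in column 3, so (4,3) = 5.
The two cells of cage j must have product 15, so (4,4) = 3.
Cage k needs sum 11, which forces (4,5) = 4.
Column 5 now contains 2; hence (5,5) = 5.
3 is placed in column 4, so (1,4) = 5.
5 is placed in column 5, so (1,5) = 3.
Row 5 now contains 5, which forces (5,4) = 2.
Completed grid: 2 4 1 5 3 / 5 3 4 1 2 / 3 5 2 4 1 / 1 2 5 3 4 / 4 1 3 2 5.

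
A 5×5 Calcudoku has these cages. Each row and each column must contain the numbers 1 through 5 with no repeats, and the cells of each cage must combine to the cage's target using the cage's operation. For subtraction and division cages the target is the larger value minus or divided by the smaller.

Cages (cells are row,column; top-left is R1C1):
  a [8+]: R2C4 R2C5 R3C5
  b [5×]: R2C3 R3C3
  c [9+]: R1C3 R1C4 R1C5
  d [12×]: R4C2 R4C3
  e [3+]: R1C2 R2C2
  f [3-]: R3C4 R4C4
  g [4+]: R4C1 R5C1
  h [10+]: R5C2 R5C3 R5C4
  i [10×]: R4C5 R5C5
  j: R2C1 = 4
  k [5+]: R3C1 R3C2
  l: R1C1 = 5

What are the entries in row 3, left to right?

Cage l is given, leaving R1C1 = 5.
Cage j is a single given cell, so R2C1 = 4.
Row 1 needs a 1, and only R1C2 is open for it.
Column 2 now contains 1; hence R2C2 = 2.
Row 3 needs a 3, and only R3C2 is open for it.
Cage k's pair has sum 5; hence R3C1 = 2.
Row 3 already has 2, so R3C5 = 4.
Column 2 already has 3, which forces R4C2 = 4.
Cage d's pair has product 12, leaving R4C3 = 3.
4 is placed in column 2; hence R5C2 = 5.
Row 5 now contains 5, so R5C5 = 2.
Column 5 now contains 2; hence R1C5 = 3.
Column 5 now contains 3, which forces R2C5 = 1.
The two cells of cage f must have difference 3, so R3C4 = 5.
Row 4 now contains 3, leaving R4C1 = 1.
Cage f needs two cells with difference 3, which forces R4C4 = 2.
Column 5 now contains 2; hence R4C5 = 5.
Cage g's pair has sum 4, which forces R5C1 = 3.
The 3 cells of cage c must have sum 9, so R1C3 = 2.
Column 4 already has 2; hence R1C4 = 4.
1 is placed in row 2; hence R2C3 = 5.
1 is placed in row 2, which forces R2C4 = 3.
Row 3 already has 5; hence R3C3 = 1.
Column 3 already has 1; hence R5C3 = 4.
4 is placed in column 4, which forces R5C4 = 1.
The full grid is 5 1 2 4 3 / 4 2 5 3 1 / 2 3 1 5 4 / 1 4 3 2 5 / 3 5 4 1 2.

2 3 1 5 4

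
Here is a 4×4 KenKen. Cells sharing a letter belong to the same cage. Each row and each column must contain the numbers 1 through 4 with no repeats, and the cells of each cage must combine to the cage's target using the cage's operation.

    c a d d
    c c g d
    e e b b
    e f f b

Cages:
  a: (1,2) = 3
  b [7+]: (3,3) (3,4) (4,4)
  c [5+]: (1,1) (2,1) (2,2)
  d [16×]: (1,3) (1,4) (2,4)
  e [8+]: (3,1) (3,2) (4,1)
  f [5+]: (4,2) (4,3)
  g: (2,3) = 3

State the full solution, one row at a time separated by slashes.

Cage a is a single given cell, so (1,2) = 3.
Cage g is given, so (2,3) = 3.
Cage c has sum 5, leaving (1,1) = 2.
Row 1 now contains 2, leaving (1,3) = 4.
Row 1 now contains 4, leaving (1,4) = 1.
Row 2 already has 3, so (2,1) = 1.
The 3 cells of cage c must have sum 5, which forces (2,2) = 2.
Row 2 now contains 2, which forces (2,4) = 4.
Column 3 now contains 4, which forces (4,3) = 1.
4 is placed in column 4, which forces (4,4) = 2.
Cage e needs sum 8, which forces (3,2) = 1.
1 is placed in column 3, which forces (3,3) = 2.
Column 4 now contains 2, leaving (3,4) = 3.
Row 4 now contains 1, leaving (4,2) = 4.
Row 3 already has 3, leaving (3,1) = 4.
Row 4 now contains 4, so (4,1) = 3.

2 3 4 1 / 1 2 3 4 / 4 1 2 3 / 3 4 1 2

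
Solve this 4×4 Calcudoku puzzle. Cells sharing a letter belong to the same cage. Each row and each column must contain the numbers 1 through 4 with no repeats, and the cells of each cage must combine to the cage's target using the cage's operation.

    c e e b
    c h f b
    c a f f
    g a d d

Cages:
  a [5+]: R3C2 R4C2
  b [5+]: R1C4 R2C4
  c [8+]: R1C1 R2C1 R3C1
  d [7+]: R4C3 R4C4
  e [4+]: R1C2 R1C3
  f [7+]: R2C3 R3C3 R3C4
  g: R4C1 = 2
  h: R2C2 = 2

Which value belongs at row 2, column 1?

H is a freebie, leaving R2C2 = 2.
Cage g is a single given cell; hence R4C1 = 2.
Row 1 needs a 2, and only R1C4 is open for it.
The two cells of cage b must have sum 5; hence R2C4 = 3.
3 is placed in column 4; hence R4C4 = 4.
Cage f has sum 7, so R2C3 = 4.
The two cells of cage a must have sum 5; hence R3C2 = 4.
The 3 cells of cage f must have sum 7; hence R3C3 = 2.
4 is placed in column 4; hence R3C4 = 1.
Row 4 now contains 4, so R4C2 = 1.
Row 4 now contains 4, so R4C3 = 3.
Cage c needs sum 8, leaving R1C1 = 4.
Column 2 already has 1, leaving R1C2 = 3.
3 is placed in column 3, so R1C3 = 1.
Row 2 already has 4; hence R2C1 = 1.
Row 3 already has 1, which forces R3C1 = 3.
Filled in: 4 3 1 2 / 1 2 4 3 / 3 4 2 1 / 2 1 3 4.

1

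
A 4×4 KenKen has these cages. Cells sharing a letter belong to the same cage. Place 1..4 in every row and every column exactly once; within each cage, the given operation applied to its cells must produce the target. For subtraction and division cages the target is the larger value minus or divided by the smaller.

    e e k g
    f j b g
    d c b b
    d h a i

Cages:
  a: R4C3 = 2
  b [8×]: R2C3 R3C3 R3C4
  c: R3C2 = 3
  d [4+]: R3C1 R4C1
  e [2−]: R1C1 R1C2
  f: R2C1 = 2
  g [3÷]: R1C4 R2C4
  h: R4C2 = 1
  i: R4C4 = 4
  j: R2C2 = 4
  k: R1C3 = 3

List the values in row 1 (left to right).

4 2 3 1

Cage k is a single given cell, so R1C3 = 3.
Row 1 now contains 3, leaving R1C4 = 1.
F is a freebie, which forces R2C1 = 2.
Cage j is a single given cell; hence R2C2 = 4.
Row 2 now contains 4, which forces R2C3 = 1.
Column 4 already has 1; hence R2C4 = 3.
Cage c is a single given cell, so R3C2 = 3.
Cage h is given, so R4C2 = 1.
Cage a is a single given cell; hence R4C3 = 2.
Cage i is given, so R4C4 = 4.
Column 1 already has 2; hence R1C1 = 4.
Column 2 already has 4, leaving R1C2 = 2.
3 is placed in row 3, so R3C1 = 1.
2 is placed in column 3, which forces R3C3 = 4.
Column 4 now contains 4, which forces R3C4 = 2.
Row 4 now contains 1; hence R4C1 = 3.
Filled in: 4 2 3 1 / 2 4 1 3 / 1 3 4 2 / 3 1 2 4.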